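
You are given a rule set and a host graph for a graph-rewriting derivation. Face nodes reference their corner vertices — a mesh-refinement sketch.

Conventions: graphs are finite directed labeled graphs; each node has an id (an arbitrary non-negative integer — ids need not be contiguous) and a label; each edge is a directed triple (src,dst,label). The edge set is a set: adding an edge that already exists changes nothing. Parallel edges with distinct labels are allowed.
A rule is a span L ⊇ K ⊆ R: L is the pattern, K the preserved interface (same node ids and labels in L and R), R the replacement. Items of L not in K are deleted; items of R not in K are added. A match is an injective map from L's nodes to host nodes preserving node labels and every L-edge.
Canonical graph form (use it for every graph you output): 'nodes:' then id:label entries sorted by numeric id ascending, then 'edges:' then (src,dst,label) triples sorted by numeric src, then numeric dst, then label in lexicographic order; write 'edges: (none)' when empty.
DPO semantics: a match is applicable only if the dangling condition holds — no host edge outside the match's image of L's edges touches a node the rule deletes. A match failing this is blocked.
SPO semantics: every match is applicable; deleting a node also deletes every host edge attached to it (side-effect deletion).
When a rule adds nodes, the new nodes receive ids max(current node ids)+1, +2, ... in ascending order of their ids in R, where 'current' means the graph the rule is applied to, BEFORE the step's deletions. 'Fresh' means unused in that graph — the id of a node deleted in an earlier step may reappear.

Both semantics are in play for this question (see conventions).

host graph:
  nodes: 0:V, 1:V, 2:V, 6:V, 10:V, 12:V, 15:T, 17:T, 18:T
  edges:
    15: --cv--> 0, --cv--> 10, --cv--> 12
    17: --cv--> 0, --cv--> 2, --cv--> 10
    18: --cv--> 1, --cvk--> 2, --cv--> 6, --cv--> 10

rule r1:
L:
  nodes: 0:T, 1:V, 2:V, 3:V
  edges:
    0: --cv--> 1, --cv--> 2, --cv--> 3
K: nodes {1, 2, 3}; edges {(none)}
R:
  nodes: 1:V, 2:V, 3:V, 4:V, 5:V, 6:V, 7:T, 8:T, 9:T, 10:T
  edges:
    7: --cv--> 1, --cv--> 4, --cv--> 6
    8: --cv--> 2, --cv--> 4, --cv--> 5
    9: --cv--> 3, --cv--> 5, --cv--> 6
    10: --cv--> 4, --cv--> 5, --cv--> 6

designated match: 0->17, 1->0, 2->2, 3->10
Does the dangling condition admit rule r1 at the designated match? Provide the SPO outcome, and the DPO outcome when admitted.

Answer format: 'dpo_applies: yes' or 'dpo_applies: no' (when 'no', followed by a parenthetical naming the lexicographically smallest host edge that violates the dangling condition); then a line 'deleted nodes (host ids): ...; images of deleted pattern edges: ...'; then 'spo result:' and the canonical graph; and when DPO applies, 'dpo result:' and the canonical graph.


dpo_applies: yes
deleted nodes (host ids): 17; images of deleted pattern edges: (17,0,cv); (17,2,cv); (17,10,cv)
spo result:
nodes: 0:V, 1:V, 2:V, 6:V, 10:V, 12:V, 15:T, 18:T, 19:V, 20:V, 21:V, 22:T, 23:T, 24:T, 25:T
edges: (15,0,cv); (15,10,cv); (15,12,cv); (18,1,cv); (18,2,cvk); (18,6,cv); (18,10,cv); (22,0,cv); (22,19,cv); (22,21,cv); (23,2,cv); (23,19,cv); (23,20,cv); (24,10,cv); (24,20,cv); (24,21,cv); (25,19,cv); (25,20,cv); (25,21,cv)
dpo result:
nodes: 0:V, 1:V, 2:V, 6:V, 10:V, 12:V, 15:T, 18:T, 19:V, 20:V, 21:V, 22:T, 23:T, 24:T, 25:T
edges: (15,0,cv); (15,10,cv); (15,12,cv); (18,1,cv); (18,2,cvk); (18,6,cv); (18,10,cv); (22,0,cv); (22,19,cv); (22,21,cv); (23,2,cv); (23,19,cv); (23,20,cv); (24,10,cv); (24,20,cv); (24,21,cv); (25,19,cv); (25,20,cv); (25,21,cv)


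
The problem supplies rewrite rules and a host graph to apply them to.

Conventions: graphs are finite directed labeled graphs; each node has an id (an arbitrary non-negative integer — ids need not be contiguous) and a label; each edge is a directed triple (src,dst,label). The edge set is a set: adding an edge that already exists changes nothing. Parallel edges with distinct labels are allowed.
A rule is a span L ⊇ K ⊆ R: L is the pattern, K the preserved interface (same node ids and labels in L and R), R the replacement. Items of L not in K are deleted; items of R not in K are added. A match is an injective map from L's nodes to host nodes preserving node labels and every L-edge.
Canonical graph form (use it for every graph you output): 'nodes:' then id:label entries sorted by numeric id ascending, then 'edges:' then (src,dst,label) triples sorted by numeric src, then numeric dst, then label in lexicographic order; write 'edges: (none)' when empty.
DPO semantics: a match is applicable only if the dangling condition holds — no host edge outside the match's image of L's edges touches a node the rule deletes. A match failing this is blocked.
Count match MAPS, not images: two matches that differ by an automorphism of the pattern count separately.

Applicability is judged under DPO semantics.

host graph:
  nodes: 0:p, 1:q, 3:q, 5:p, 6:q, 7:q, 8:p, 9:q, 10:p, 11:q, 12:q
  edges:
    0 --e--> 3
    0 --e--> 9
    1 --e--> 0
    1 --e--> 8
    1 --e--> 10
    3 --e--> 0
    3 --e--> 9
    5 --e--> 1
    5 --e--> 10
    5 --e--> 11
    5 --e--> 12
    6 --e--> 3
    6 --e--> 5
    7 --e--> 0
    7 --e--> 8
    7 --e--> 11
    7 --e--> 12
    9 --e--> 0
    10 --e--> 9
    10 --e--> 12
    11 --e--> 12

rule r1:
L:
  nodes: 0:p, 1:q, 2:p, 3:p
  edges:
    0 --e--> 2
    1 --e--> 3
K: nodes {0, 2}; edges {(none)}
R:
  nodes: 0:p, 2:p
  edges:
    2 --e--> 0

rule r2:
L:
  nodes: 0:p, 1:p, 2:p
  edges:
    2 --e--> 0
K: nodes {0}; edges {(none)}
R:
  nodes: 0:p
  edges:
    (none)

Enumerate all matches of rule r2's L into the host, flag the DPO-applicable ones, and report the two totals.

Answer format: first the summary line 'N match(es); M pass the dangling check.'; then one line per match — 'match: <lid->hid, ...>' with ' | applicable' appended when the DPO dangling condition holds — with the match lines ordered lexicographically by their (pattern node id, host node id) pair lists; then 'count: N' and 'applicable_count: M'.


2 match(es); 0 pass the dangling check.
match: 0->10, 1->0, 2->5
match: 0->10, 1->8, 2->5
count: 2
applicable_count: 0


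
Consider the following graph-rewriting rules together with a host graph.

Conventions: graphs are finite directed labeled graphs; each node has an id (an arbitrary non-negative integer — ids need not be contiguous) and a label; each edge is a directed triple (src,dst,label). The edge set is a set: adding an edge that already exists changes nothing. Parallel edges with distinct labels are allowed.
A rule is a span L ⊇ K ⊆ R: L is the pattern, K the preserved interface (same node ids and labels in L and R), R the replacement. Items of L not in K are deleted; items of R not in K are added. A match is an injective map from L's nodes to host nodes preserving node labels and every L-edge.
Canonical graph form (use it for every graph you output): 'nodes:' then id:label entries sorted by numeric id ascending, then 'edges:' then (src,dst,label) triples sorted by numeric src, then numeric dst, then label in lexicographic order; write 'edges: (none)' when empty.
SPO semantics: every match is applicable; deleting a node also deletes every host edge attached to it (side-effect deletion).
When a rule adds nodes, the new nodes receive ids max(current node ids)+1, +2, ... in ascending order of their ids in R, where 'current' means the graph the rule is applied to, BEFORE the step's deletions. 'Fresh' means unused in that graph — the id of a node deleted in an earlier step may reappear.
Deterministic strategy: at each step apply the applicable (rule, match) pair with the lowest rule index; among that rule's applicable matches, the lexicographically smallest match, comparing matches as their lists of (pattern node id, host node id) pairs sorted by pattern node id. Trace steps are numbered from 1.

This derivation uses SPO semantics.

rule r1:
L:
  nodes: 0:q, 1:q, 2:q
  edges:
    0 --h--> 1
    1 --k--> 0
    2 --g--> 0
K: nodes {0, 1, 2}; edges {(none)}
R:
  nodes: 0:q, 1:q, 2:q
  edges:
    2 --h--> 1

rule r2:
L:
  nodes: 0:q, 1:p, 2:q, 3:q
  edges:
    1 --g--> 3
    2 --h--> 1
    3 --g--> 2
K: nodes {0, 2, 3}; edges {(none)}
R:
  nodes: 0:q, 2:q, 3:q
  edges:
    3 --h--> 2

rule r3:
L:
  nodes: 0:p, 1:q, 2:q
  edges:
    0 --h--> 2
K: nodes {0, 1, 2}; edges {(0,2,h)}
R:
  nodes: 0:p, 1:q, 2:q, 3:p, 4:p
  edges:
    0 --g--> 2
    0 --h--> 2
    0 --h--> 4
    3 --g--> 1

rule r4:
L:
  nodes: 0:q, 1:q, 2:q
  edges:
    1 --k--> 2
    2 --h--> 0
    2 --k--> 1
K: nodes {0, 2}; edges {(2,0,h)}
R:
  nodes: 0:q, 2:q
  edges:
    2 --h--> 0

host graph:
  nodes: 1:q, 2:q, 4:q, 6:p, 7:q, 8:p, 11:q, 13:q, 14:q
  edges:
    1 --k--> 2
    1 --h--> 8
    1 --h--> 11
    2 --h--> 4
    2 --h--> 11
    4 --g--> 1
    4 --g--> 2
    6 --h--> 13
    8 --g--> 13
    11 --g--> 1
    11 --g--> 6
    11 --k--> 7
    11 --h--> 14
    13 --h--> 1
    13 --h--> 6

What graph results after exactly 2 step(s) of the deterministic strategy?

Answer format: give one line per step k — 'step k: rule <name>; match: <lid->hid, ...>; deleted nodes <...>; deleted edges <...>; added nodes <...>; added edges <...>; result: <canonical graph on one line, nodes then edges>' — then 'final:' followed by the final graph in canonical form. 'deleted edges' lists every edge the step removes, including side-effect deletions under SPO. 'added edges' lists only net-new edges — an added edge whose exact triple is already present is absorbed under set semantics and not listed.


step 1: rule r3; match: 0->6, 1->1, 2->13; deleted nodes (none); deleted edges (none); added nodes 15, 16; added edges (6,13,g); (6,16,h); (15,1,g); result: nodes: 1:q, 2:q, 4:q, 6:p, 7:q, 8:p, 11:q, 13:q, 14:q, 15:p, 16:p edges: (1,2,k); (1,8,h); (1,11,h); (2,4,h); (2,11,h); (4,1,g); (4,2,g); (6,13,g); (6,13,h); (6,16,h); (8,13,g); (11,1,g); (11,6,g); (11,7,k); (11,14,h); (13,1,h); (13,6,h); (15,1,g)
step 2: rule r3; match: 0->6, 1->1, 2->13; deleted nodes (none); deleted edges (none); added nodes 17, 18; added edges (6,18,h); (17,1,g); result: nodes: 1:q, 2:q, 4:q, 6:p, 7:q, 8:p, 11:q, 13:q, 14:q, 15:p, 16:p, 17:p, 18:p edges: (1,2,k); (1,8,h); (1,11,h); (2,4,h); (2,11,h); (4,1,g); (4,2,g); (6,13,g); (6,13,h); (6,16,h); (6,18,h); (8,13,g); (11,1,g); (11,6,g); (11,7,k); (11,14,h); (13,1,h); (13,6,h); (15,1,g); (17,1,g)
final:
nodes: 1:q, 2:q, 4:q, 6:p, 7:q, 8:p, 11:q, 13:q, 14:q, 15:p, 16:p, 17:p, 18:p
edges: (1,2,k); (1,8,h); (1,11,h); (2,4,h); (2,11,h); (4,1,g); (4,2,g); (6,13,g); (6,13,h); (6,16,h); (6,18,h); (8,13,g); (11,1,g); (11,6,g); (11,7,k); (11,14,h); (13,1,h); (13,6,h); (15,1,g); (17,1,g)


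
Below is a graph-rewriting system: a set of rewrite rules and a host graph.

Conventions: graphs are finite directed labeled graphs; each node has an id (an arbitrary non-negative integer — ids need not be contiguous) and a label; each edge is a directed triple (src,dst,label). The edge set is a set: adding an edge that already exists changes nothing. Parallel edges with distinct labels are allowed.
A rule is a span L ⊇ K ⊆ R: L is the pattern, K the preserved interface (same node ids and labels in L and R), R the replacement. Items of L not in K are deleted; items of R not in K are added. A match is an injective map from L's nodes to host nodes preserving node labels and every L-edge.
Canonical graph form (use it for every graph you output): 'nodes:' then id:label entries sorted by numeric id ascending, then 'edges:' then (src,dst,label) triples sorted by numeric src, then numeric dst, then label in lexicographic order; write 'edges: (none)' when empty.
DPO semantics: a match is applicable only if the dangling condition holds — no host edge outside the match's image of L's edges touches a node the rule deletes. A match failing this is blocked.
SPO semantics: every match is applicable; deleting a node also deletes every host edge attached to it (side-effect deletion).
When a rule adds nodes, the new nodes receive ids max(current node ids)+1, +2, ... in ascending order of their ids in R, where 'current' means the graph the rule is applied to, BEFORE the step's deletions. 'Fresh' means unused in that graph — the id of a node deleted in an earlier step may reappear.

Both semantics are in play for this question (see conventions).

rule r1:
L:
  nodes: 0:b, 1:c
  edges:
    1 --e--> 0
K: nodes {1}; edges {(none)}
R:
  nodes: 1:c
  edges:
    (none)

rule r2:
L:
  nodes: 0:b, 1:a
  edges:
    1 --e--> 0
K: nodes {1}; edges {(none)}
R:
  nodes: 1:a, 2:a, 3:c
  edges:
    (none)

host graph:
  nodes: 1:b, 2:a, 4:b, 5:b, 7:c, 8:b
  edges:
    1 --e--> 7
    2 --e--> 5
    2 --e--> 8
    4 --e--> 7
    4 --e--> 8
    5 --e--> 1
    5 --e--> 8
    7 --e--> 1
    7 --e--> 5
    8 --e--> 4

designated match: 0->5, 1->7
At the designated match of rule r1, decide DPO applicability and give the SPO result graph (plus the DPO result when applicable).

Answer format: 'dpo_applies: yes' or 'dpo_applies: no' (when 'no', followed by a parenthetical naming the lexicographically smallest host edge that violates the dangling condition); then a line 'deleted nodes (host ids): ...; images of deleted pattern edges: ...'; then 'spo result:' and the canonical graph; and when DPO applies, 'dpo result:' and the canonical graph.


dpo_applies: no
(the rule deletes node 5, which keeps host edge (2,5,e) outside the match image — the dangling condition fails, DPO blocks; SPO proceeds and side-deletes such edges)
deleted nodes (host ids): 5; images of deleted pattern edges: (7,5,e)
spo result:
nodes: 1:b, 2:a, 4:b, 7:c, 8:b
edges: (1,7,e); (2,8,e); (4,7,e); (4,8,e); (7,1,e); (8,4,e)


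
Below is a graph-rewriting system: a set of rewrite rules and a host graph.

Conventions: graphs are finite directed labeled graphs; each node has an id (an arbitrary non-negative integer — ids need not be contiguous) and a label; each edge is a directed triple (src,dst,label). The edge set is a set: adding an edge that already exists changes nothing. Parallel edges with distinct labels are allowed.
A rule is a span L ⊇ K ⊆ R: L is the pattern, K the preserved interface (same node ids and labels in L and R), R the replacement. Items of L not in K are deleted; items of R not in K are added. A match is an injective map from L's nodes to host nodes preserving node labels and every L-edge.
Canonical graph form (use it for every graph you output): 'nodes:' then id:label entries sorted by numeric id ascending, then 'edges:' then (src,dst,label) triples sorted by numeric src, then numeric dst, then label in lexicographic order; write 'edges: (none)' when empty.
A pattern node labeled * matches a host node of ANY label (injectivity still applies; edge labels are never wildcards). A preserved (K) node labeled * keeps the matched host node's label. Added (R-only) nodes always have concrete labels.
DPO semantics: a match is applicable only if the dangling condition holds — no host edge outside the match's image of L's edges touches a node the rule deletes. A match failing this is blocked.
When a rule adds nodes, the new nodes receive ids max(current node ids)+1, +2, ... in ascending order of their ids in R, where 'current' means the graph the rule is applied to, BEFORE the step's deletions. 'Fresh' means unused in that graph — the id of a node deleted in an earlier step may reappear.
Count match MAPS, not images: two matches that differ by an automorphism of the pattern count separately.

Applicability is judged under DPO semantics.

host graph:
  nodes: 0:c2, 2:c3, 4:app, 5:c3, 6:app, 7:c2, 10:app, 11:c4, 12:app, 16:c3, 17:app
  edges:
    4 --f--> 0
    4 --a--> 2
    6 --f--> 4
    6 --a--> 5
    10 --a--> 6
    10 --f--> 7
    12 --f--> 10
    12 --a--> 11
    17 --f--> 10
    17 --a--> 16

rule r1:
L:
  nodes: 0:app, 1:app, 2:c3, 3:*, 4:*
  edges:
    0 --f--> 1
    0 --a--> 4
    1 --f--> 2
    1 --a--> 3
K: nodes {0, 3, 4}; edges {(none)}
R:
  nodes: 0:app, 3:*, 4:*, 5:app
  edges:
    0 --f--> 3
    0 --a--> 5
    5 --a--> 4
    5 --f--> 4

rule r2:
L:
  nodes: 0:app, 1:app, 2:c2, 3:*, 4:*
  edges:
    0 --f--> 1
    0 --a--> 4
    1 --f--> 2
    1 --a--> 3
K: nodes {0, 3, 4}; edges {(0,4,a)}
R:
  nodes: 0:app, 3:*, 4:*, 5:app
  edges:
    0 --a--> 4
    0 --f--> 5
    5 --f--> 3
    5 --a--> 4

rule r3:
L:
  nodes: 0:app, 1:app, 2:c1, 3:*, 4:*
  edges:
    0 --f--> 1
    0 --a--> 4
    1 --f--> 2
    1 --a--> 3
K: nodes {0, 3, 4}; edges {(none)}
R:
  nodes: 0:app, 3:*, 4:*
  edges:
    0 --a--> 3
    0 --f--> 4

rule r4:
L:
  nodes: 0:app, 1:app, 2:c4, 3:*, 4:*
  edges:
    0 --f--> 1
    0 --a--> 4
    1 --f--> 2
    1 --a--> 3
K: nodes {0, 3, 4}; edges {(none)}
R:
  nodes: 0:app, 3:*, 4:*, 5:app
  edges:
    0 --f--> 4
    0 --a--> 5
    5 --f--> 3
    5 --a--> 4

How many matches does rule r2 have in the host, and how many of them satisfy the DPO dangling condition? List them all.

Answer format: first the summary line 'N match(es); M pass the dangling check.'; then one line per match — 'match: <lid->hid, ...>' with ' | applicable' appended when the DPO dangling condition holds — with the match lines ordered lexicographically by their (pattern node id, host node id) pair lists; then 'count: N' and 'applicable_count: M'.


3 match(es); 1 pass the dangling check.
match: 0->6, 1->4, 2->0, 3->2, 4->5 | applicable
match: 0->12, 1->10, 2->7, 3->6, 4->11
match: 0->17, 1->10, 2->7, 3->6, 4->16
count: 3
applicable_count: 1


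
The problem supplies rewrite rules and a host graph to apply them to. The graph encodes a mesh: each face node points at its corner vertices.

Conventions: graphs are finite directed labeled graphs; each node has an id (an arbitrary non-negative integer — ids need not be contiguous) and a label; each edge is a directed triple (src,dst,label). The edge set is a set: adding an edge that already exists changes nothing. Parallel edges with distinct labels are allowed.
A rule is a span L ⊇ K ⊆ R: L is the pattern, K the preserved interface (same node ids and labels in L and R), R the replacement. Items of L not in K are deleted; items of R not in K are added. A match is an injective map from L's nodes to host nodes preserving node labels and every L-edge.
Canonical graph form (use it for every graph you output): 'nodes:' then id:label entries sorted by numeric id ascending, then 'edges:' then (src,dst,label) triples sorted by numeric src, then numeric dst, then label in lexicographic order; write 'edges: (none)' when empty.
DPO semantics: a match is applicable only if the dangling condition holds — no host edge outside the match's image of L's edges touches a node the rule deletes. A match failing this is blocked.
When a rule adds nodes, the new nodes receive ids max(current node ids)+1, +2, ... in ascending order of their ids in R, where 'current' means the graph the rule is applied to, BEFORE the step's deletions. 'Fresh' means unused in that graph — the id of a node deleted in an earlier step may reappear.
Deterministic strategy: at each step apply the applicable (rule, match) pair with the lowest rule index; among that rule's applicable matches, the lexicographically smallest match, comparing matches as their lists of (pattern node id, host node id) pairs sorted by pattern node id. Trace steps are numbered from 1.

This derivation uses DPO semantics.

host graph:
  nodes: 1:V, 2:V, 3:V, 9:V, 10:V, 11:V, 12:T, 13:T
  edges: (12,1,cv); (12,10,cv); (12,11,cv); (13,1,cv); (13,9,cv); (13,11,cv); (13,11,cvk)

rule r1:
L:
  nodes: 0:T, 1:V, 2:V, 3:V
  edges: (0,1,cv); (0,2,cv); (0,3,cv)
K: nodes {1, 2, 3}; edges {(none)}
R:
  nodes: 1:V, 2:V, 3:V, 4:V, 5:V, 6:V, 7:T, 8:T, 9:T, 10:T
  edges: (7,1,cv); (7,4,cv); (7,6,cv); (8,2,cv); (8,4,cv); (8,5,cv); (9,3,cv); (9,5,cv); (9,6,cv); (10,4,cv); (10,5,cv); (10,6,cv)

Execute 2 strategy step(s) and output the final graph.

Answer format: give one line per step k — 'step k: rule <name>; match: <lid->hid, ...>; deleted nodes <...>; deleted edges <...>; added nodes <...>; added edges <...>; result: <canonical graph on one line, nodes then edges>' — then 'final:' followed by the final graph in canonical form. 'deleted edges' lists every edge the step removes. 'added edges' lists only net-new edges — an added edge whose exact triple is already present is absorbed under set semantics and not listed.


step 1: rule r1; match: 0->12, 1->1, 2->10, 3->11; deleted nodes 12; deleted edges (12,1,cv); (12,10,cv); (12,11,cv); added nodes 14, 15, 16, 17, 18, 19, 20; added edges (17,1,cv); (17,14,cv); (17,16,cv); (18,10,cv); (18,14,cv); (18,15,cv); (19,11,cv); (19,15,cv); (19,16,cv); (20,14,cv); (20,15,cv); (20,16,cv); result: nodes: 1:V, 2:V, 3:V, 9:V, 10:V, 11:V, 13:T, 14:V, 15:V, 16:V, 17:T, 18:T, 19:T, 20:T edges: (13,1,cv); (13,9,cv); (13,11,cv); (13,11,cvk); (17,1,cv); (17,14,cv); (17,16,cv); (18,10,cv); (18,14,cv); (18,15,cv); (19,11,cv); (19,15,cv); (19,16,cv); (20,14,cv); (20,15,cv); (20,16,cv)
step 2: rule r1; match: 0->17, 1->1, 2->14, 3->16; deleted nodes 17; deleted edges (17,1,cv); (17,14,cv); (17,16,cv); added nodes 21, 22, 23, 24, 25, 26, 27; added edges (24,1,cv); (24,21,cv); (24,23,cv); (25,14,cv); (25,21,cv); (25,22,cv); (26,16,cv); (26,22,cv); (26,23,cv); (27,21,cv); (27,22,cv); (27,23,cv); result: nodes: 1:V, 2:V, 3:V, 9:V, 10:V, 11:V, 13:T, 14:V, 15:V, 16:V, 18:T, 19:T, 20:T, 21:V, 22:V, 23:V, 24:T, 25:T, 26:T, 27:T edges: (13,1,cv); (13,9,cv); (13,11,cv); (13,11,cvk); (18,10,cv); (18,14,cv); (18,15,cv); (19,11,cv); (19,15,cv); (19,16,cv); (20,14,cv); (20,15,cv); (20,16,cv); (24,1,cv); (24,21,cv); (24,23,cv); (25,14,cv); (25,21,cv); (25,22,cv); (26,16,cv); (26,22,cv); (26,23,cv); (27,21,cv); (27,22,cv); (27,23,cv)
final:
nodes: 1:V, 2:V, 3:V, 9:V, 10:V, 11:V, 13:T, 14:V, 15:V, 16:V, 18:T, 19:T, 20:T, 21:V, 22:V, 23:V, 24:T, 25:T, 26:T, 27:T
edges: (13,1,cv); (13,9,cv); (13,11,cv); (13,11,cvk); (18,10,cv); (18,14,cv); (18,15,cv); (19,11,cv); (19,15,cv); (19,16,cv); (20,14,cv); (20,15,cv); (20,16,cv); (24,1,cv); (24,21,cv); (24,23,cv); (25,14,cv); (25,21,cv); (25,22,cv); (26,16,cv); (26,22,cv); (26,23,cv); (27,21,cv); (27,22,cv); (27,23,cv)


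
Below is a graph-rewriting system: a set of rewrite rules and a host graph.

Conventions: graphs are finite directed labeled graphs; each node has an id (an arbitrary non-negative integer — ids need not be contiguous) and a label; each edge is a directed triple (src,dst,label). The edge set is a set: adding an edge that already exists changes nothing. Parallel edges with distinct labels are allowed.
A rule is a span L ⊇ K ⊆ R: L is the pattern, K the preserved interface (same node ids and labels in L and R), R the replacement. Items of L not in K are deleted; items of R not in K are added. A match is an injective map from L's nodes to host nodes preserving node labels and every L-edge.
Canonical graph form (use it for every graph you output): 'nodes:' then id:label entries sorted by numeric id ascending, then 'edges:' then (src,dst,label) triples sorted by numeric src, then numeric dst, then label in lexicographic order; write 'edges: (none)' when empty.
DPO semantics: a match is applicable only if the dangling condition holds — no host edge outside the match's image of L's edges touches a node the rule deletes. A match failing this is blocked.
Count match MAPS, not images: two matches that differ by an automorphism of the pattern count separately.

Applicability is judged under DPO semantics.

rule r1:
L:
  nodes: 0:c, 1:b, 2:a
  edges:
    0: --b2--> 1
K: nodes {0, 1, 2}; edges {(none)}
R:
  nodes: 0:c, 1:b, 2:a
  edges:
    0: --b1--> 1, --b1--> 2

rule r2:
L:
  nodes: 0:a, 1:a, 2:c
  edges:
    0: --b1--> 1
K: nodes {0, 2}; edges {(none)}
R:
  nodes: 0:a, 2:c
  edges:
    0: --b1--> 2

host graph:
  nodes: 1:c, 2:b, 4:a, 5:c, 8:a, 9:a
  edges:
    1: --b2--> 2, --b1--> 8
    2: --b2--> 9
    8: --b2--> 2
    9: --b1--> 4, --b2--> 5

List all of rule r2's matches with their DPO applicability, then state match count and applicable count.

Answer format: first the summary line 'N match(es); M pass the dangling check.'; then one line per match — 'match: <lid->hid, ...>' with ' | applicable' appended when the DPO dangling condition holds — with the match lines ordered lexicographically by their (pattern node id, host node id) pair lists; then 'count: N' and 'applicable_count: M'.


2 match(es); 2 pass the dangling check.
match: 0->9, 1->4, 2->1 | applicable
match: 0->9, 1->4, 2->5 | applicable
count: 2
applicable_count: 2


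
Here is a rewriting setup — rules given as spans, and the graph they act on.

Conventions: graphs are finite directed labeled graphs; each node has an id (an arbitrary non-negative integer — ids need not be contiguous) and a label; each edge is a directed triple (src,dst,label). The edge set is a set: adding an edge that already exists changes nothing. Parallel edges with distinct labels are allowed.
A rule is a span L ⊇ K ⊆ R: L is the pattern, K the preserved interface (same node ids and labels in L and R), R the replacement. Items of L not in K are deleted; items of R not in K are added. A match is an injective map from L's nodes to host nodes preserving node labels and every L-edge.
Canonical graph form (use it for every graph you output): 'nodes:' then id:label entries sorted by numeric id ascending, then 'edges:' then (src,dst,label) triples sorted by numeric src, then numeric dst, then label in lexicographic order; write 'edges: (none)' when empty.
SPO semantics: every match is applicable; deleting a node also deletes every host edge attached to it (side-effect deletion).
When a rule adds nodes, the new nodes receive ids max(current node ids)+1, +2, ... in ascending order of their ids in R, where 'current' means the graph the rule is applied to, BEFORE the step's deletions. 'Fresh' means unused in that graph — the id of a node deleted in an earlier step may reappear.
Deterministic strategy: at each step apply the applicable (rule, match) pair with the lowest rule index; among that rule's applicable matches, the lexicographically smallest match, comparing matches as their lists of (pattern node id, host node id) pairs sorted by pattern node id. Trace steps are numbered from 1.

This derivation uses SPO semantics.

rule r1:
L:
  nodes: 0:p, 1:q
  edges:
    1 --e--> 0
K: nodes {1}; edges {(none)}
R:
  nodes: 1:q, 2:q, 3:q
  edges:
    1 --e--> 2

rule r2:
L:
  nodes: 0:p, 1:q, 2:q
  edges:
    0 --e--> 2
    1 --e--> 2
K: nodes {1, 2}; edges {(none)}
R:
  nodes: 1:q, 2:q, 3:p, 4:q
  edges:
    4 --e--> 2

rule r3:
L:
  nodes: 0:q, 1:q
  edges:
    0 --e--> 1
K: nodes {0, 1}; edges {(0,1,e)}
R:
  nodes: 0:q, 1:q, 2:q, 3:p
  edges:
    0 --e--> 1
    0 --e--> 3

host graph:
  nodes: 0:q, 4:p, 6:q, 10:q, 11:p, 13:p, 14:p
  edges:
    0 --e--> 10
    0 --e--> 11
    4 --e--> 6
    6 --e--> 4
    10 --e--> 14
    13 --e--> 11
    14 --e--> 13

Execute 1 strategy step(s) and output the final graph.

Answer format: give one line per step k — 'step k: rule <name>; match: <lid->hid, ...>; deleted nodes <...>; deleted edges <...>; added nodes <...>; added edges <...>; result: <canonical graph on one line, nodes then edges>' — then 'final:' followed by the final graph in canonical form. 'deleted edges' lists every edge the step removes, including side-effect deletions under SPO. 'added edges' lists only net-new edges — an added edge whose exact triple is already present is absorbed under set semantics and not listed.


step 1: rule r1; match: 0->4, 1->6; deleted nodes 4; deleted edges (4,6,e); (6,4,e); added nodes 15, 16; added edges (6,15,e); result: nodes: 0:q, 6:q, 10:q, 11:p, 13:p, 14:p, 15:q, 16:q edges: (0,10,e); (0,11,e); (6,15,e); (10,14,e); (13,11,e); (14,13,e)
final:
nodes: 0:q, 6:q, 10:q, 11:p, 13:p, 14:p, 15:q, 16:q
edges: (0,10,e); (0,11,e); (6,15,e); (10,14,e); (13,11,e); (14,13,e)


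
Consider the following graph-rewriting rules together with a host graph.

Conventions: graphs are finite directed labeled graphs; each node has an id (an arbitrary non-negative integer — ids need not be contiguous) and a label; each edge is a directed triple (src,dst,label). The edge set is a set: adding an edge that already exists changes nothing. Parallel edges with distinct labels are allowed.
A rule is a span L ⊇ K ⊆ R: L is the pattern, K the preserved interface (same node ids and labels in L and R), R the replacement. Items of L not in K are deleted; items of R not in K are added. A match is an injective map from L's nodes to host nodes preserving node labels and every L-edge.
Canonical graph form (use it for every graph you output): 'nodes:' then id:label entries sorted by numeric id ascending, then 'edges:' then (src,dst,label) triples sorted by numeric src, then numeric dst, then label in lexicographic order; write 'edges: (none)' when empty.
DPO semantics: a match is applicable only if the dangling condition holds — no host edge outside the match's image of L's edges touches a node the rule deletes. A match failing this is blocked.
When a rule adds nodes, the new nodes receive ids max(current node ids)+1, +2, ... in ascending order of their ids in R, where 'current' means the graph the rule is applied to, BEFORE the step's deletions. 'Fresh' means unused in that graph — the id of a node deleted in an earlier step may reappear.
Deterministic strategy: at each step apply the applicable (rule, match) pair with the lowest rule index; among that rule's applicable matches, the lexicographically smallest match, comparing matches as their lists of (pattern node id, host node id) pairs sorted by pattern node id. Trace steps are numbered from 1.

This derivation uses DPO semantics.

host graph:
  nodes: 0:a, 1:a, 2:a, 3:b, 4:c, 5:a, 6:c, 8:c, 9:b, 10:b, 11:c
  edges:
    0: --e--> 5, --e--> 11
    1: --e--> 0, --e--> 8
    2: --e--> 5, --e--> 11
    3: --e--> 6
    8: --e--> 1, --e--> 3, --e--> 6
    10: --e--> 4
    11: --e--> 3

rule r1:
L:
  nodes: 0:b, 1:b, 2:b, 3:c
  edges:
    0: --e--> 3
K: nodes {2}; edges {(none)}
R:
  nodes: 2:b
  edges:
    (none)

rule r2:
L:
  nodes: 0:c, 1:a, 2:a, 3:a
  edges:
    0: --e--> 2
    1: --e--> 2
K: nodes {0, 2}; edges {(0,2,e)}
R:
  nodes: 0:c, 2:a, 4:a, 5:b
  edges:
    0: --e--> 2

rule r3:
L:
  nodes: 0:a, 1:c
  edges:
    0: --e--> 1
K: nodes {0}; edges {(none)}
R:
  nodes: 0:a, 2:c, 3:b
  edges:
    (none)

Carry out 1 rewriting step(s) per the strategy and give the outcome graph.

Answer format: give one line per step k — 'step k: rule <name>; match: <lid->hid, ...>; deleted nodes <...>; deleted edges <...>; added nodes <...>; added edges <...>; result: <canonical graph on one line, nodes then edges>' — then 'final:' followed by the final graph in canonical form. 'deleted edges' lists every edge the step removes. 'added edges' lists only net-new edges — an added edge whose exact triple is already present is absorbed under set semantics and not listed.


step 1: rule r1; match: 0->10, 1->9, 2->3, 3->4; deleted nodes 4, 9, 10; deleted edges (10,4,e); added nodes (none); added edges (none); result: nodes: 0:a, 1:a, 2:a, 3:b, 5:a, 6:c, 8:c, 11:c edges: (0,5,e); (0,11,e); (1,0,e); (1,8,e); (2,5,e); (2,11,e); (3,6,e); (8,1,e); (8,3,e); (8,6,e); (11,3,e)
final:
nodes: 0:a, 1:a, 2:a, 3:b, 5:a, 6:c, 8:c, 11:c
edges: (0,5,e); (0,11,e); (1,0,e); (1,8,e); (2,5,e); (2,11,e); (3,6,e); (8,1,e); (8,3,e); (8,6,e); (11,3,e)


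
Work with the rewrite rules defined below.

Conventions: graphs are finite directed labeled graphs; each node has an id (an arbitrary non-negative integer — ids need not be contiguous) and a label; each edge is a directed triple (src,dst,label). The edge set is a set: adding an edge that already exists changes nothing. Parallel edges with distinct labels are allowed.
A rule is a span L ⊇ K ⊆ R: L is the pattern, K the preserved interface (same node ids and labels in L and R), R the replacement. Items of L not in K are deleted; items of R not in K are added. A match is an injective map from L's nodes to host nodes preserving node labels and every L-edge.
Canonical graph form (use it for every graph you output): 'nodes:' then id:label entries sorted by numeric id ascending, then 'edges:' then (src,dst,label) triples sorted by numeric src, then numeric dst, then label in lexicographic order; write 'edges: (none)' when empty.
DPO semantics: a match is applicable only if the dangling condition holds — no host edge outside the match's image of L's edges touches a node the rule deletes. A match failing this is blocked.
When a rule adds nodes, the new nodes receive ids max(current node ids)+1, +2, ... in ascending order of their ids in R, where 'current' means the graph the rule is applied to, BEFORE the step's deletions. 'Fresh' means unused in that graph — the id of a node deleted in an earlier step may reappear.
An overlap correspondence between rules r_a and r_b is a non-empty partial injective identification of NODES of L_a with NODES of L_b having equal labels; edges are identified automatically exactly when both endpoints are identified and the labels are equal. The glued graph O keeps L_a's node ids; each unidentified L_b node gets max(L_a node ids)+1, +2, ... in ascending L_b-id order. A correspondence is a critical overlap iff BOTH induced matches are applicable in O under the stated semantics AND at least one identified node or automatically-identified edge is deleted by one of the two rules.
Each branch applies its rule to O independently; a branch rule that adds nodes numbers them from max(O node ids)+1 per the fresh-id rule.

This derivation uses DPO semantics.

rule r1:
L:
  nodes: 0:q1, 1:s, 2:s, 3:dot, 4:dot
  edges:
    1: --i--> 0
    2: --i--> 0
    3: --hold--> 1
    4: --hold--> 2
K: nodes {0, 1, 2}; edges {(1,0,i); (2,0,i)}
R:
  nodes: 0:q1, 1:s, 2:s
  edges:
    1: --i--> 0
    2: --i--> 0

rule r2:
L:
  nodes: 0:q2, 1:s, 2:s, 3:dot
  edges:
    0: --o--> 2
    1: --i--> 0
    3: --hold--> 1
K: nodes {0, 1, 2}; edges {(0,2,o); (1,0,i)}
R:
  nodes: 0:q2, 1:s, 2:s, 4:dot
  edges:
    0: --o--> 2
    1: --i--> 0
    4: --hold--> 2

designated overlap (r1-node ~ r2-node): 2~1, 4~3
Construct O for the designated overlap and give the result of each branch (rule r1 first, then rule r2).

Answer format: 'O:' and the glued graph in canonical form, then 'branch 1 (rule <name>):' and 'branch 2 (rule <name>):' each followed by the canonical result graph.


O:
nodes: 0:q1, 1:s, 2:s, 3:dot, 4:dot, 5:q2, 6:s
edges: (1,0,i); (2,0,i); (2,5,i); (3,1,hold); (4,2,hold); (5,6,o)
branch 1 (rule r1):
nodes: 0:q1, 1:s, 2:s, 5:q2, 6:s
edges: (1,0,i); (2,0,i); (2,5,i); (5,6,o)
branch 2 (rule r2):
nodes: 0:q1, 1:s, 2:s, 3:dot, 5:q2, 6:s, 7:dot
edges: (1,0,i); (2,0,i); (2,5,i); (3,1,hold); (5,6,o); (7,6,hold)


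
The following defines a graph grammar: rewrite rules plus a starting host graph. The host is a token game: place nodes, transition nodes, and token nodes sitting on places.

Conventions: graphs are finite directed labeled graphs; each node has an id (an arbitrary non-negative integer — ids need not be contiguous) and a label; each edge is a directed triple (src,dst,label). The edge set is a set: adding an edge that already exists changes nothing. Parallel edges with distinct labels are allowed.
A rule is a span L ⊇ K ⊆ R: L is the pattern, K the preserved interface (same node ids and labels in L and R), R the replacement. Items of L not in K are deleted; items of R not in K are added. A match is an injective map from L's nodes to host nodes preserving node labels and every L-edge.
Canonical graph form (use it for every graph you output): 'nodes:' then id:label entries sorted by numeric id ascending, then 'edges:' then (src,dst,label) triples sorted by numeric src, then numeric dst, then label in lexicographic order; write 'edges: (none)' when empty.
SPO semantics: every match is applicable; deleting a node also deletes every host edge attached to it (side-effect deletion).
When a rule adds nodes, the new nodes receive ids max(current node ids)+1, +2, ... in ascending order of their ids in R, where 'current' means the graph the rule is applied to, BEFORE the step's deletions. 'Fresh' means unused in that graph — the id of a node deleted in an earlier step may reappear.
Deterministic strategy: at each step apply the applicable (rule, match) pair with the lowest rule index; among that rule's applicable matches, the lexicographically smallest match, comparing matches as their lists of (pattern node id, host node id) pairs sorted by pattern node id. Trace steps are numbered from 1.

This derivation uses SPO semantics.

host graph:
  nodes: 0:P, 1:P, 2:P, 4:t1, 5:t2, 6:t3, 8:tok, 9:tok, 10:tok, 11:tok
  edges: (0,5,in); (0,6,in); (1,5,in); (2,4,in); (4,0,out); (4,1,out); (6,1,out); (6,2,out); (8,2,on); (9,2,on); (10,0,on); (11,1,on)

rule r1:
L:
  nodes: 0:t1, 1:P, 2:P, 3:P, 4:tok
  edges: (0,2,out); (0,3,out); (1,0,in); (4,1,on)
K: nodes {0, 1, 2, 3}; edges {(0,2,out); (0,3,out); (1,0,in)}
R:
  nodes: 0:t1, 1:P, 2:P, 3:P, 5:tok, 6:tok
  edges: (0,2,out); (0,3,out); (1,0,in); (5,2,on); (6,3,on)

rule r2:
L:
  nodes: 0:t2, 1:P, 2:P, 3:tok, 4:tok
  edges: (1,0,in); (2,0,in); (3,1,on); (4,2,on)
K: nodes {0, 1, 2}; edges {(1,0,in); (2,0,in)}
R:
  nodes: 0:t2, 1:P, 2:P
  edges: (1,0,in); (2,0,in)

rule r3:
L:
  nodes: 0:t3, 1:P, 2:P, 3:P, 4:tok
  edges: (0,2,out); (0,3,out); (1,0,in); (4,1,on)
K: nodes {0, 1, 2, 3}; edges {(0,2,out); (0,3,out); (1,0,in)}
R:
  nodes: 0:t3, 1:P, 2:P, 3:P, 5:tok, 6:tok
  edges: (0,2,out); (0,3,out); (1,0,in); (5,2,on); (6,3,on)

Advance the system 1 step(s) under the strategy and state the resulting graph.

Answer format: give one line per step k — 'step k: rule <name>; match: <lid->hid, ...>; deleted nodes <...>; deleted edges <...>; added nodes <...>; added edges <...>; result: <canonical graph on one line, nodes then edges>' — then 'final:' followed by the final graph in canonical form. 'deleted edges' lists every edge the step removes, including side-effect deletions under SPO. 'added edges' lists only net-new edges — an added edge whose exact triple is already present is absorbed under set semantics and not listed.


step 1: rule r1; match: 0->4, 1->2, 2->0, 3->1, 4->8; deleted nodes 8; deleted edges (8,2,on); added nodes 12, 13; added edges (12,0,on); (13,1,on); result: nodes: 0:P, 1:P, 2:P, 4:t1, 5:t2, 6:t3, 9:tok, 10:tok, 11:tok, 12:tok, 13:tok edges: (0,5,in); (0,6,in); (1,5,in); (2,4,in); (4,0,out); (4,1,out); (6,1,out); (6,2,out); (9,2,on); (10,0,on); (11,1,on); (12,0,on); (13,1,on)
final:
nodes: 0:P, 1:P, 2:P, 4:t1, 5:t2, 6:t3, 9:tok, 10:tok, 11:tok, 12:tok, 13:tok
edges: (0,5,in); (0,6,in); (1,5,in); (2,4,in); (4,0,out); (4,1,out); (6,1,out); (6,2,out); (9,2,on); (10,0,on); (11,1,on); (12,0,on); (13,1,on)


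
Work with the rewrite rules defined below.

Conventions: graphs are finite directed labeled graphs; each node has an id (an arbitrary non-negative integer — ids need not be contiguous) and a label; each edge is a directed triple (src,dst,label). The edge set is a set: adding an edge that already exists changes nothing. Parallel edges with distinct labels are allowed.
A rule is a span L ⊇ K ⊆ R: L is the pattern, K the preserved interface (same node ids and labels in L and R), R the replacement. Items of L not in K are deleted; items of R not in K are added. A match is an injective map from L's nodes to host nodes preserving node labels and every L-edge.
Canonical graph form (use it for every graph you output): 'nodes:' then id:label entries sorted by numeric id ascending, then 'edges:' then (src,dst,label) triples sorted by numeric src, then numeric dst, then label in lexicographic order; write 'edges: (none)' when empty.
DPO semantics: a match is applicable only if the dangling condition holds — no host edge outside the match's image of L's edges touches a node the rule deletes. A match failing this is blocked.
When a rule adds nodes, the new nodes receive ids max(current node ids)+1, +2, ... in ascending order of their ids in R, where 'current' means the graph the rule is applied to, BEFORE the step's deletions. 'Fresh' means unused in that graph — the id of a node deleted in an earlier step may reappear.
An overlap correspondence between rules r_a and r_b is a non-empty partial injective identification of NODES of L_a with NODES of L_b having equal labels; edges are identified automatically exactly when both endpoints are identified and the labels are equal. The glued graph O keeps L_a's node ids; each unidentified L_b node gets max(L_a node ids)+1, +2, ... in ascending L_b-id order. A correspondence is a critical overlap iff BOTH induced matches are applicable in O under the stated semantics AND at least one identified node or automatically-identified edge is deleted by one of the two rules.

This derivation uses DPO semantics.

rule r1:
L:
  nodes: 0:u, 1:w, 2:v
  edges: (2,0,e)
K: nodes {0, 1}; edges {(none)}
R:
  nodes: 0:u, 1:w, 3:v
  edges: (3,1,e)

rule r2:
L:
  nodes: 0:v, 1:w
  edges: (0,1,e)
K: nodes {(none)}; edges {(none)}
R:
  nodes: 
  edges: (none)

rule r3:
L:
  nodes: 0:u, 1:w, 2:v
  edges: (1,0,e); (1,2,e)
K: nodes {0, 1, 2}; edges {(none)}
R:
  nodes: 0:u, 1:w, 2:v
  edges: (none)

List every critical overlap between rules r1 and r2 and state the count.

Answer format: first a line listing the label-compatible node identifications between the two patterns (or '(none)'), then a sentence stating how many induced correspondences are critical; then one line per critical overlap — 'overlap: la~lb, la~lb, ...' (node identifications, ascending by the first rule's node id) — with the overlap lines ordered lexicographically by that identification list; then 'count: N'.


label-compatible node identifications between L(r1) and L(r2): 1~1, 2~0
1 of the induced correspondences is a critical overlap of r1 and r2.
overlap: 1~1
count: 1
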